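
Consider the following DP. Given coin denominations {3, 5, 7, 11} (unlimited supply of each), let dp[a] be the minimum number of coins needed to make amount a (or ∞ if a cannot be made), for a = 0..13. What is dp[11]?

 a  0  1  2  3  4  5  6  7  8  9 10 11 12 13
dp  0  -  -  1  -  1  2  1  2  3  2  1  2  3
(- denotes ∞ / unreachable)

1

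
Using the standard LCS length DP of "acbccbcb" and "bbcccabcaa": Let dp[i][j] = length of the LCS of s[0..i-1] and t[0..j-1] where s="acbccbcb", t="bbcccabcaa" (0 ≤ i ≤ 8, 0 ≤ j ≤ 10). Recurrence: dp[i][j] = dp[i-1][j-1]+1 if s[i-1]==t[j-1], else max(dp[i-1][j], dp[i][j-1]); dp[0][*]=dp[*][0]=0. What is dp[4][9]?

3

   ''  b  b  c  c  c  a  b  c  a  a
''  0  0  0  0  0  0  0  0  0  0  0
 a  0  0  0  0  0  0  1  1  1  1  1
 c  0  0  0  1  1  1  1  1  2  2  2
 b  0  1  1  1  1  1  1  2  2  2  2
 c  0  1  1  2  2  2  2  2  3  3  3
 c  0  1  1  2  3  3  3  3  3  3  3
 b  0  1  2  2  3  3  3  4  4  4  4
 c  0  1  2  3  3  4  4  4  5  5  5
 b  0  1  2  3  3  4  4  5  5  5  5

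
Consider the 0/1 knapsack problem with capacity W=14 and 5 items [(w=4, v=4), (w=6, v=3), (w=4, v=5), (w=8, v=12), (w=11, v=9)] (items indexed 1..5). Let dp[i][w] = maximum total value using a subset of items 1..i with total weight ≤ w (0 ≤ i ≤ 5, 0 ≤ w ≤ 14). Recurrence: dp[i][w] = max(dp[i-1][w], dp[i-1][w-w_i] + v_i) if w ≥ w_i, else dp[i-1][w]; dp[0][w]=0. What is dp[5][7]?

5

i\w   0   1   2   3   4   5   6   7   8   9  10  11  12  13  14
  0   0   0   0   0   0   0   0   0   0   0   0   0   0   0   0
  1   0   0   0   0   4   4   4   4   4   4   4   4   4   4   4
  2   0   0   0   0   4   4   4   4   4   4   7   7   7   7   7
  3   0   0   0   0   5   5   5   5   9   9   9   9   9   9  12
  4   0   0   0   0   5   5   5   5  12  12  12  12  17  17  17
  5   0   0   0   0   5   5   5   5  12  12  12  12  17  17  17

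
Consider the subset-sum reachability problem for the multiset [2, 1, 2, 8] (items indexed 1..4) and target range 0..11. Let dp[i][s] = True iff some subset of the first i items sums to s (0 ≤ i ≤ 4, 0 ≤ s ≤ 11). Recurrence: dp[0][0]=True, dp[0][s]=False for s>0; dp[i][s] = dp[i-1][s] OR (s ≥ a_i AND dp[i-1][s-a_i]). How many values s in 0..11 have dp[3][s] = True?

6

i\s   0   1   2   3   4   5   6   7   8   9  10  11
  0   T   F   F   F   F   F   F   F   F   F   F   F
  1   T   F   T   F   F   F   F   F   F   F   F   F
  2   T   T   T   T   F   F   F   F   F   F   F   F
  3   T   T   T   T   T   T   F   F   F   F   F   F
  4   T   T   T   T   T   T   F   F   T   T   T   T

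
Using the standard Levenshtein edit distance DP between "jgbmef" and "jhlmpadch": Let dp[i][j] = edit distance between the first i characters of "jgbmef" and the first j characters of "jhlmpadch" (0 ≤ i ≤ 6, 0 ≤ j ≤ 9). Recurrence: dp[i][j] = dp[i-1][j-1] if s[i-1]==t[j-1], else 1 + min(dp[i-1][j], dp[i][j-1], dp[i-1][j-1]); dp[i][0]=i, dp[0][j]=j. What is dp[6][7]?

5

   ''  j  h  l  m  p  a  d  c  h
''  0  1  2  3  4  5  6  7  8  9
 j  1  0  1  2  3  4  5  6  7  8
 g  2  1  1  2  3  4  5  6  7  8
 b  3  2  2  2  3  4  5  6  7  8
 m  4  3  3  3  2  3  4  5  6  7
 e  5  4  4  4  3  3  4  5  6  7
 f  6  5  5  5  4  4  4  5  6  7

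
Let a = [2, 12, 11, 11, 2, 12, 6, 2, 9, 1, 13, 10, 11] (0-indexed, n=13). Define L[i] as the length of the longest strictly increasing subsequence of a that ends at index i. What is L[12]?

   i    0    1    2    3    4    5    6    7    8    9   10   11   12
a[i]    2   12   11   11    2   12    6    2    9    1   13   10   11
L[i]    1    2    2    2    1    3    2    1    3    1    4    4    5

5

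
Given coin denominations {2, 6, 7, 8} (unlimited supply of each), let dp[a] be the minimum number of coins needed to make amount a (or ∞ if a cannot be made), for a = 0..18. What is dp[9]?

2

 a  0  1  2  3  4  5  6  7  8  9 10 11 12 13 14 15 16 17 18
dp  0  -  1  -  2  -  1  1  1  2  2  3  2  2  2  2  2  3  3
(- denotes ∞ / unreachable)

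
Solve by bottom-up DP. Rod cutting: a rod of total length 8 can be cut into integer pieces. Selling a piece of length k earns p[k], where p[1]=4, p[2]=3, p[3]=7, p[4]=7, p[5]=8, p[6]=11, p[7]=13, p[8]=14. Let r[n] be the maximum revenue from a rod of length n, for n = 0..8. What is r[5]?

   n    0    1    2    3    4    5    6    7    8
r[n]    0    4    8   12   16   20   24   28   32

20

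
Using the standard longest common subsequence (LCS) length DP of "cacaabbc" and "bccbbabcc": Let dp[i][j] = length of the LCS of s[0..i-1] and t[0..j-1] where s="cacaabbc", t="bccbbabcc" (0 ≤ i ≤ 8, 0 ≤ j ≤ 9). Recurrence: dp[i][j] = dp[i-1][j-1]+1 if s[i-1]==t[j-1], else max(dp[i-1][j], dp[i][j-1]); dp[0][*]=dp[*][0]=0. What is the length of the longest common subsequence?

5

   ''  b  c  c  b  b  a  b  c  c
''  0  0  0  0  0  0  0  0  0  0
 c  0  0  1  1  1  1  1  1  1  1
 a  0  0  1  1  1  1  2  2  2  2
 c  0  0  1  2  2  2  2  2  3  3
 a  0  0  1  2  2  2  3  3  3  3
 a  0  0  1  2  2  2  3  3  3  3
 b  0  1  1  2  3  3  3  4  4  4
 b  0  1  1  2  3  4  4  4  4  4
 c  0  1  2  2  3  4  4  4  5  5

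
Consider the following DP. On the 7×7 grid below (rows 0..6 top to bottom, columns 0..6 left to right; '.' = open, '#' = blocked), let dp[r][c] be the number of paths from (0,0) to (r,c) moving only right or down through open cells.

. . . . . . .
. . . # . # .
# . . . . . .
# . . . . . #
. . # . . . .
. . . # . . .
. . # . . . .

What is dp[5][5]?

84

r\c   0   1   2   3   4   5   6
  0   1   1   1   1   1   1   1
  1   1   2   3   0   1   0   1
  2   0   2   5   5   6   6   7
  3   0   2   7  12  18  24   0
  4   0   2   0  12  30  54  54
  5   0   2   2   0  30  84 138
  6   0   2   0   0  30 114 252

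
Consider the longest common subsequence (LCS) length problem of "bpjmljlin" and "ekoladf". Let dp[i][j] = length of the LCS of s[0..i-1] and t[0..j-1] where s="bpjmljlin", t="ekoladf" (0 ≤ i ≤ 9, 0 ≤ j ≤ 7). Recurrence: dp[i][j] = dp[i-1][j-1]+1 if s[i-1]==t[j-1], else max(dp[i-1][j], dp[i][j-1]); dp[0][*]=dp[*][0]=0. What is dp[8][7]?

   ''  e  k  o  l  a  d  f
''  0  0  0  0  0  0  0  0
 b  0  0  0  0  0  0  0  0
 p  0  0  0  0  0  0  0  0
 j  0  0  0  0  0  0  0  0
 m  0  0  0  0  0  0  0  0
 l  0  0  0  0  1  1  1  1
 j  0  0  0  0  1  1  1  1
 l  0  0  0  0  1  1  1  1
 i  0  0  0  0  1  1  1  1
 n  0  0  0  0  1  1  1  1

1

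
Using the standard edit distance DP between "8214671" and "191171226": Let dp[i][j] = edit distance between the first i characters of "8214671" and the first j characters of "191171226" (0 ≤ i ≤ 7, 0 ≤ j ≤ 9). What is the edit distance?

   ''  1  9  1  1  7  1  2  2  6
''  0  1  2  3  4  5  6  7  8  9
 8  1  1  2  3  4  5  6  7  8  9
 2  2  2  2  3  4  5  6  6  7  8
 1  3  2  3  2  3  4  5  6  7  8
 4  4  3  3  3  3  4  5  6  7  8
 6  5  4  4  4  4  4  5  6  7  7
 7  6  5  5  5  5  4  5  6  7  8
 1  7  6  6  5  5  5  4  5  6  7

7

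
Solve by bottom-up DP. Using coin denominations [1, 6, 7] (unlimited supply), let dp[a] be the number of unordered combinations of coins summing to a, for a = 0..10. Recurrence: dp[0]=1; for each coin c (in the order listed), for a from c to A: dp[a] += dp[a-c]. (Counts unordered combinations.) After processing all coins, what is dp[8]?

after  coin     0     1     2     3     4     5     6     7     8     9    10
          1     1     1     1     1     1     1     1     1     1     1     1
          6     1     1     1     1     1     1     2     2     2     2     2
          7     1     1     1     1     1     1     2     3     3     3     3

3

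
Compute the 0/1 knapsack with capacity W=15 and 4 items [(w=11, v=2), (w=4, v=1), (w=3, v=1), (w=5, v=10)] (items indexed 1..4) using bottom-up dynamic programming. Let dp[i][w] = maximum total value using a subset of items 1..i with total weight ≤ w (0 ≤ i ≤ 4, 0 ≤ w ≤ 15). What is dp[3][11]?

i\w   0   1   2   3   4   5   6   7   8   9  10  11  12  13  14  15
  0   0   0   0   0   0   0   0   0   0   0   0   0   0   0   0   0
  1   0   0   0   0   0   0   0   0   0   0   0   2   2   2   2   2
  2   0   0   0   0   1   1   1   1   1   1   1   2   2   2   2   3
  3   0   0   0   1   1   1   1   2   2   2   2   2   2   2   3   3
  4   0   0   0   1   1  10  10  10  11  11  11  11  12  12  12  12

2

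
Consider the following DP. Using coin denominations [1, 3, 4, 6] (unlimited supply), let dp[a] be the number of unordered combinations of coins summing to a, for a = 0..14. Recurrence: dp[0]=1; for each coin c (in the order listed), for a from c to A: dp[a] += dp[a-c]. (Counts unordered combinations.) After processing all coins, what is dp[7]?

6

after  coin     0     1     2     3     4     5     6     7     8     9    10    11    12    13    14
          1     1     1     1     1     1     1     1     1     1     1     1     1     1     1     1
          3     1     1     1     2     2     2     3     3     3     4     4     4     5     5     5
          4     1     1     1     2     3     3     4     5     6     7     8     9    11    12    13
          6     1     1     1     2     3     3     5     6     7     9    11    12    16    18    20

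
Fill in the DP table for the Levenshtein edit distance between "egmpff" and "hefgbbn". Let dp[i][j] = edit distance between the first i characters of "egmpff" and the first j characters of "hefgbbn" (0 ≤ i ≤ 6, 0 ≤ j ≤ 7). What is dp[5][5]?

   ''  h  e  f  g  b  b  n
''  0  1  2  3  4  5  6  7
 e  1  1  1  2  3  4  5  6
 g  2  2  2  2  2  3  4  5
 m  3  3  3  3  3  3  4  5
 p  4  4  4  4  4  4  4  5
 f  5  5  5  4  5  5  5  5
 f  6  6  6  5  5  6  6  6

5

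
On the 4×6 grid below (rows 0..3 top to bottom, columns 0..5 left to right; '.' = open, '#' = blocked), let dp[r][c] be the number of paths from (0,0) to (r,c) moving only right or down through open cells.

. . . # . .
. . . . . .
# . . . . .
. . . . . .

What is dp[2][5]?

14

r\c   0   1   2   3   4   5
  0   1   1   1   0   0   0
  1   1   2   3   3   3   3
  2   0   2   5   8  11  14
  3   0   2   7  15  26  40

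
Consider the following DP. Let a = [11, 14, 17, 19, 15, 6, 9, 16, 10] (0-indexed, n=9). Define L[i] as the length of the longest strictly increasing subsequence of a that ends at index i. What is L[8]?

3

   i    0    1    2    3    4    5    6    7    8
a[i]   11   14   17   19   15    6    9   16   10
L[i]    1    2    3    4    3    1    2    4    3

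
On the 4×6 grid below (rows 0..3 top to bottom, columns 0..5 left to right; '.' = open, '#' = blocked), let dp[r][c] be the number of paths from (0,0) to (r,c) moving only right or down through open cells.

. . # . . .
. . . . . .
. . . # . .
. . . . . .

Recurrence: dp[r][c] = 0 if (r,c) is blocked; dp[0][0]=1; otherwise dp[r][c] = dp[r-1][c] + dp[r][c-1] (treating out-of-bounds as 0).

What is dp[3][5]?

r\c   0   1   2   3   4   5
  0   1   1   0   0   0   0
  1   1   2   2   2   2   2
  2   1   3   5   0   2   4
  3   1   4   9   9  11  15

15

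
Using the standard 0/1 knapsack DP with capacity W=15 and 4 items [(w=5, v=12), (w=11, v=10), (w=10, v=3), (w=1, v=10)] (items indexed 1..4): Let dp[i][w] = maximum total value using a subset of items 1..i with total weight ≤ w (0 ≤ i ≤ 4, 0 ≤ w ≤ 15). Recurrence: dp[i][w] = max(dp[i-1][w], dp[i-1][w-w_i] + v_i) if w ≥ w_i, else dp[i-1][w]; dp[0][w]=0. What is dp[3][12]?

i\w   0   1   2   3   4   5   6   7   8   9  10  11  12  13  14  15
  0   0   0   0   0   0   0   0   0   0   0   0   0   0   0   0   0
  1   0   0   0   0   0  12  12  12  12  12  12  12  12  12  12  12
  2   0   0   0   0   0  12  12  12  12  12  12  12  12  12  12  12
  3   0   0   0   0   0  12  12  12  12  12  12  12  12  12  12  15
  4   0  10  10  10  10  12  22  22  22  22  22  22  22  22  22  22

12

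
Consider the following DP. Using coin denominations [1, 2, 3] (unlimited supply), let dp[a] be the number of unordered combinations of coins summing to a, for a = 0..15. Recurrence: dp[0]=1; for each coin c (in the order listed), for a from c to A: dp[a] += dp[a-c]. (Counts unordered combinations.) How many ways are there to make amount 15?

after  coin     0     1     2     3     4     5     6     7     8     9    10    11    12    13    14    15
          1     1     1     1     1     1     1     1     1     1     1     1     1     1     1     1     1
          2     1     1     2     2     3     3     4     4     5     5     6     6     7     7     8     8
          3     1     1     2     3     4     5     7     8    10    12    14    16    19    21    24    27

27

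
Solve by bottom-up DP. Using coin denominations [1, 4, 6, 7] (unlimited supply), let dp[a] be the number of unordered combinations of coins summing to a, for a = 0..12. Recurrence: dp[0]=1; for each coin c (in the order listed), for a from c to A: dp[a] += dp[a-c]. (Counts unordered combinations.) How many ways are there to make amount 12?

9

after  coin     0     1     2     3     4     5     6     7     8     9    10    11    12
          1     1     1     1     1     1     1     1     1     1     1     1     1     1
          4     1     1     1     1     2     2     2     2     3     3     3     3     4
          6     1     1     1     1     2     2     3     3     4     4     5     5     7
          7     1     1     1     1     2     2     3     4     5     5     6     7     9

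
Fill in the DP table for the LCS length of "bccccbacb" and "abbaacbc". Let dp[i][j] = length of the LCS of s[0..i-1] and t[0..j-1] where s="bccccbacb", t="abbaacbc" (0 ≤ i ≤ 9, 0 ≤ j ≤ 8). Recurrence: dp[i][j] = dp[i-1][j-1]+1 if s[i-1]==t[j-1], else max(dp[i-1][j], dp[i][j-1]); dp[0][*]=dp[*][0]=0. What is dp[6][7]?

3

   ''  a  b  b  a  a  c  b  c
''  0  0  0  0  0  0  0  0  0
 b  0  0  1  1  1  1  1  1  1
 c  0  0  1  1  1  1  2  2  2
 c  0  0  1  1  1  1  2  2  3
 c  0  0  1  1  1  1  2  2  3
 c  0  0  1  1  1  1  2  2  3
 b  0  0  1  2  2  2  2  3  3
 a  0  1  1  2  3  3  3  3  3
 c  0  1  1  2  3  3  4  4  4
 b  0  1  2  2  3  3  4  5  5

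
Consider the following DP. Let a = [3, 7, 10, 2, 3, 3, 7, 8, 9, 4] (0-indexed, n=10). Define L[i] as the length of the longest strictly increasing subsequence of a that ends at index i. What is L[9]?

   i    0    1    2    3    4    5    6    7    8    9
a[i]    3    7   10    2    3    3    7    8    9    4
L[i]    1    2    3    1    2    2    3    4    5    3

3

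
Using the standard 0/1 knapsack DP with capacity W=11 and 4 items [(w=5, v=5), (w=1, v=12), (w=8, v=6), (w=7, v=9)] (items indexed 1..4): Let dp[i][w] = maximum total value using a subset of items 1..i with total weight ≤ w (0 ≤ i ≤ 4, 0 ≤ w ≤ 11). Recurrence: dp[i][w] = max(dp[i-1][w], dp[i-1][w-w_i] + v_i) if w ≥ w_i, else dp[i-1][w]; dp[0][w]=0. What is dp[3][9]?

i\w   0   1   2   3   4   5   6   7   8   9  10  11
  0   0   0   0   0   0   0   0   0   0   0   0   0
  1   0   0   0   0   0   5   5   5   5   5   5   5
  2   0  12  12  12  12  12  17  17  17  17  17  17
  3   0  12  12  12  12  12  17  17  17  18  18  18
  4   0  12  12  12  12  12  17  17  21  21  21  21

18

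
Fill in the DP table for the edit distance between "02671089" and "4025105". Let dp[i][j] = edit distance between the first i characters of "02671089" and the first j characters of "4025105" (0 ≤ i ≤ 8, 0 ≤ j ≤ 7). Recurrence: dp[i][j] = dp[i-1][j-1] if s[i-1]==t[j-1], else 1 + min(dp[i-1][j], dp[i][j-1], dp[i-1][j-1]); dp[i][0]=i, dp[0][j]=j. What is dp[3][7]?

   ''  4  0  2  5  1  0  5
''  0  1  2  3  4  5  6  7
 0  1  1  1  2  3  4  5  6
 2  2  2  2  1  2  3  4  5
 6  3  3  3  2  2  3  4  5
 7  4  4  4  3  3  3  4  5
 1  5  5  5  4  4  3  4  5
 0  6  6  5  5  5  4  3  4
 8  7  7  6  6  6  5  4  4
 9  8  8  7  7  7  6  5  5

5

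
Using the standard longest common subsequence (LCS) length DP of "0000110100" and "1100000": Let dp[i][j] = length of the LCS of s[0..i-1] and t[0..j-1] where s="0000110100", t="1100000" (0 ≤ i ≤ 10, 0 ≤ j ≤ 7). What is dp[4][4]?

   ''  1  1  0  0  0  0  0
''  0  0  0  0  0  0  0  0
 0  0  0  0  1  1  1  1  1
 0  0  0  0  1  2  2  2  2
 0  0  0  0  1  2  3  3  3
 0  0  0  0  1  2  3  4  4
 1  0  1  1  1  2  3  4  4
 1  0  1  2  2  2  3  4  4
 0  0  1  2  3  3  3  4  5
 1  0  1  2  3  3  3  4  5
 0  0  1  2  3  4  4  4  5
 0  0  1  2  3  4  5  5  5

2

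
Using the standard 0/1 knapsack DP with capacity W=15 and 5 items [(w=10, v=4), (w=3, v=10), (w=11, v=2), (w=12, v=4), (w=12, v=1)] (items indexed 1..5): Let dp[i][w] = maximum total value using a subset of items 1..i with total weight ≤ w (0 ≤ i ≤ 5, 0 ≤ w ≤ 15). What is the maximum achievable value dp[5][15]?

14

i\w   0   1   2   3   4   5   6   7   8   9  10  11  12  13  14  15
  0   0   0   0   0   0   0   0   0   0   0   0   0   0   0   0   0
  1   0   0   0   0   0   0   0   0   0   0   4   4   4   4   4   4
  2   0   0   0  10  10  10  10  10  10  10  10  10  10  14  14  14
  3   0   0   0  10  10  10  10  10  10  10  10  10  10  14  14  14
  4   0   0   0  10  10  10  10  10  10  10  10  10  10  14  14  14
  5   0   0   0  10  10  10  10  10  10  10  10  10  10  14  14  14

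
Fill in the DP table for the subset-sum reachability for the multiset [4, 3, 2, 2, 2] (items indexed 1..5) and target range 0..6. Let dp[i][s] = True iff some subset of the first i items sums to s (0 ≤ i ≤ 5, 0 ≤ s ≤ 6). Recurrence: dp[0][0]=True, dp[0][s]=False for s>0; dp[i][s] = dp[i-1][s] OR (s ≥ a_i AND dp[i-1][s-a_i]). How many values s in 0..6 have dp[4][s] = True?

6

i\s   0   1   2   3   4   5   6
  0   T   F   F   F   F   F   F
  1   T   F   F   F   T   F   F
  2   T   F   F   T   T   F   F
  3   T   F   T   T   T   T   T
  4   T   F   T   T   T   T   T
  5   T   F   T   T   T   T   T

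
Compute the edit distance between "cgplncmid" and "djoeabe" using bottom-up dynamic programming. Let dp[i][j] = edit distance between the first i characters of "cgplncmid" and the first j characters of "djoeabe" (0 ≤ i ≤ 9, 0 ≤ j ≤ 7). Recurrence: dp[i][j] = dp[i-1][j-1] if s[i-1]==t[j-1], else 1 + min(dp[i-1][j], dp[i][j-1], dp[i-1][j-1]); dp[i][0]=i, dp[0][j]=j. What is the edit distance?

9

   ''  d  j  o  e  a  b  e
''  0  1  2  3  4  5  6  7
 c  1  1  2  3  4  5  6  7
 g  2  2  2  3  4  5  6  7
 p  3  3  3  3  4  5  6  7
 l  4  4  4  4  4  5  6  7
 n  5  5  5  5  5  5  6  7
 c  6  6  6  6  6  6  6  7
 m  7  7  7  7  7  7  7  7
 i  8  8  8  8  8  8  8  8
 d  9  8  9  9  9  9  9  9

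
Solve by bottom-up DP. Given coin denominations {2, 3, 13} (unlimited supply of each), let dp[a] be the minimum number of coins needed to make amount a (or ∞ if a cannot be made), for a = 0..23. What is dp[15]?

 a  0  1  2  3  4  5  6  7  8  9 10 11 12 13 14 15 16 17 18 19 20 21 22 23
dp  0  -  1  1  2  2  2  3  3  3  4  4  4  1  5  2  2  3  3  3  4  4  4  5
(- denotes ∞ / unreachable)

2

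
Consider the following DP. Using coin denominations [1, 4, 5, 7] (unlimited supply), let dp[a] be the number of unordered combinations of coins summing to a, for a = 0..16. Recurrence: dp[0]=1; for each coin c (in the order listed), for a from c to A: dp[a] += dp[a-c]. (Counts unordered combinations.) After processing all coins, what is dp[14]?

13

after  coin     0     1     2     3     4     5     6     7     8     9    10    11    12    13    14    15    16
          1     1     1     1     1     1     1     1     1     1     1     1     1     1     1     1     1     1
          4     1     1     1     1     2     2     2     2     3     3     3     3     4     4     4     4     5
          5     1     1     1     1     2     3     3     3     4     5     6     6     7     8     9    10    11
          7     1     1     1     1     2     3     3     4     5     6     7     8    10    11    13    15    17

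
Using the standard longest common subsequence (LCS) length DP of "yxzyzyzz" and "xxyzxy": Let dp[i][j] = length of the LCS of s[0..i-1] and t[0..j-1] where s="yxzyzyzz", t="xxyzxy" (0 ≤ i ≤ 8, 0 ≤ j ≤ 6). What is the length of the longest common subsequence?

4

   ''  x  x  y  z  x  y
''  0  0  0  0  0  0  0
 y  0  0  0  1  1  1  1
 x  0  1  1  1  1  2  2
 z  0  1  1  1  2  2  2
 y  0  1  1  2  2  2  3
 z  0  1  1  2  3  3  3
 y  0  1  1  2  3  3  4
 z  0  1  1  2  3  3  4
 z  0  1  1  2  3  3  4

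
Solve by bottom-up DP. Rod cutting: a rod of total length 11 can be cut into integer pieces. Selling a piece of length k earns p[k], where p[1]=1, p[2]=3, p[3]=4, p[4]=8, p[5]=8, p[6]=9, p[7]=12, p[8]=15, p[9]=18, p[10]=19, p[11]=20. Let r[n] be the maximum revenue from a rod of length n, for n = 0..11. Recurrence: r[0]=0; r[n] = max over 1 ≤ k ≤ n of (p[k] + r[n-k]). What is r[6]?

11

   n    0    1    2    3    4    5    6    7    8    9   10   11
r[n]    0    1    3    4    8    9   11   12   16   18   19   21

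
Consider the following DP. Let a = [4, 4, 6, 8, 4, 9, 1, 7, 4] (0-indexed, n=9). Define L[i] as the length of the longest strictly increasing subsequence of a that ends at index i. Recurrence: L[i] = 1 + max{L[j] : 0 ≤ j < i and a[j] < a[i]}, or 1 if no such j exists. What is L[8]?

   i    0    1    2    3    4    5    6    7    8
a[i]    4    4    6    8    4    9    1    7    4
L[i]    1    1    2    3    1    4    1    3    2

2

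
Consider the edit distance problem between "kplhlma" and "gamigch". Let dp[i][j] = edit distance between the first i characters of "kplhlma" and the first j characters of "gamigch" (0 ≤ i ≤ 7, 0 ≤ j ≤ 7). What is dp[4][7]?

   ''  g  a  m  i  g  c  h
''  0  1  2  3  4  5  6  7
 k  1  1  2  3  4  5  6  7
 p  2  2  2  3  4  5  6  7
 l  3  3  3  3  4  5  6  7
 h  4  4  4  4  4  5  6  6
 l  5  5  5  5  5  5  6  7
 m  6  6  6  5  6  6  6  7
 a  7  7  6  6  6  7  7  7

6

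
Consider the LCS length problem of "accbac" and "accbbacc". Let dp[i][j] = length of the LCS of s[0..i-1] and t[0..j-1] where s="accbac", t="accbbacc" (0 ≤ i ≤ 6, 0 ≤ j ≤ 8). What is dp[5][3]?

3

   ''  a  c  c  b  b  a  c  c
''  0  0  0  0  0  0  0  0  0
 a  0  1  1  1  1  1  1  1  1
 c  0  1  2  2  2  2  2  2  2
 c  0  1  2  3  3  3  3  3  3
 b  0  1  2  3  4  4  4  4  4
 a  0  1  2  3  4  4  5  5  5
 c  0  1  2  3  4  4  5  6  6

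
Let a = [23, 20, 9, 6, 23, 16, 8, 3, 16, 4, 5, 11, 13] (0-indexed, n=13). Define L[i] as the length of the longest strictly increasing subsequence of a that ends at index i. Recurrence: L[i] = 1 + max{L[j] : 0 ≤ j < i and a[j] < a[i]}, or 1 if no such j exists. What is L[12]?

   i    0    1    2    3    4    5    6    7    8    9   10   11   12
a[i]   23   20    9    6   23   16    8    3   16    4    5   11   13
L[i]    1    1    1    1    2    2    2    1    3    2    3    4    5

5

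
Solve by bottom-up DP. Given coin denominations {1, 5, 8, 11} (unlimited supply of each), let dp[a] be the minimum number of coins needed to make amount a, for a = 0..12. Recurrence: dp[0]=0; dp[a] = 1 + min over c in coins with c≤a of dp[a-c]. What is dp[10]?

2

 a  0  1  2  3  4  5  6  7  8  9 10 11 12
dp  0  1  2  3  4  1  2  3  1  2  2  1  2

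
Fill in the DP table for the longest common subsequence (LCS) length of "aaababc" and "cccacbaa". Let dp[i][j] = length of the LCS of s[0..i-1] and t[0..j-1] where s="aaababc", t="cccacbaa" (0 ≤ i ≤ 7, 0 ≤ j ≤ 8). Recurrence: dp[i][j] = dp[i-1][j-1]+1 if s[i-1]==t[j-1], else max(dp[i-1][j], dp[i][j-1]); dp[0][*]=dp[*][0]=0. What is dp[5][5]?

   ''  c  c  c  a  c  b  a  a
''  0  0  0  0  0  0  0  0  0
 a  0  0  0  0  1  1  1  1  1
 a  0  0  0  0  1  1  1  2  2
 a  0  0  0  0  1  1  1  2  3
 b  0  0  0  0  1  1  2  2  3
 a  0  0  0  0  1  1  2  3  3
 b  0  0  0  0  1  1  2  3  3
 c  0  1  1  1  1  2  2  3  3

1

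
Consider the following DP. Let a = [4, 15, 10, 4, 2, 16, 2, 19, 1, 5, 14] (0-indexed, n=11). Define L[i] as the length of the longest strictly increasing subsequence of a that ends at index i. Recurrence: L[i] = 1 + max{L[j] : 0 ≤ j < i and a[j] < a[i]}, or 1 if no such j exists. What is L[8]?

1

   i    0    1    2    3    4    5    6    7    8    9   10
a[i]    4   15   10    4    2   16    2   19    1    5   14
L[i]    1    2    2    1    1    3    1    4    1    2    3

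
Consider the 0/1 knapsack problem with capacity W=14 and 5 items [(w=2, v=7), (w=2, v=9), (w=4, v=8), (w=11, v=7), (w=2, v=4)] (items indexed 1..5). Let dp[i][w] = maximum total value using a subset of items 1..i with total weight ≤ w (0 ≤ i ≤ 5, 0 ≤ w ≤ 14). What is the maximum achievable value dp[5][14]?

i\w   0   1   2   3   4   5   6   7   8   9  10  11  12  13  14
  0   0   0   0   0   0   0   0   0   0   0   0   0   0   0   0
  1   0   0   7   7   7   7   7   7   7   7   7   7   7   7   7
  2   0   0   9   9  16  16  16  16  16  16  16  16  16  16  16
  3   0   0   9   9  16  16  17  17  24  24  24  24  24  24  24
  4   0   0   9   9  16  16  17  17  24  24  24  24  24  24  24
  5   0   0   9   9  16  16  20  20  24  24  28  28  28  28  28

28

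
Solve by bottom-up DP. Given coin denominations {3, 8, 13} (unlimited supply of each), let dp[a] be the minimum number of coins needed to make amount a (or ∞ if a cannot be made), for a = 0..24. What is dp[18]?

 a  0  1  2  3  4  5  6  7  8  9 10 11 12 13 14 15 16 17 18 19 20 21 22 23 24
dp  0  -  -  1  -  -  2  -  1  3  -  2  4  1  3  5  2  4  6  3  5  2  4  6  3
(- denotes ∞ / unreachable)

6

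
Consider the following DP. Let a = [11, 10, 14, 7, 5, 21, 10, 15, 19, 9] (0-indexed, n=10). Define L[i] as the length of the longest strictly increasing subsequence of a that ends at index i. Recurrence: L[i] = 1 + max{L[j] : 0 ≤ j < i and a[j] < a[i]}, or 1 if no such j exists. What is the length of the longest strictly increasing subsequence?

4

   i    0    1    2    3    4    5    6    7    8    9
a[i]   11   10   14    7    5   21   10   15   19    9
L[i]    1    1    2    1    1    3    2    3    4    2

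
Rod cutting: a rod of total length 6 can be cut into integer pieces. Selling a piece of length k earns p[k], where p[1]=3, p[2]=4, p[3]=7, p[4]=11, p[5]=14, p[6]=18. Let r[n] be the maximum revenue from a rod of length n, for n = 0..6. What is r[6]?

18

   n    0    1    2    3    4    5    6
r[n]    0    3    6    9   12   15   18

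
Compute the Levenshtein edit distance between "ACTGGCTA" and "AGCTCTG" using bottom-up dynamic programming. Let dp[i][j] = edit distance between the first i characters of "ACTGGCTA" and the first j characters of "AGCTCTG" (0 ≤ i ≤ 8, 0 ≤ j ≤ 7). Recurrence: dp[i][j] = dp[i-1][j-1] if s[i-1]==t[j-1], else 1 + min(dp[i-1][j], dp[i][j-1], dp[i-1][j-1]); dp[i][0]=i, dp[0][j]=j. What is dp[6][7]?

4

   ''  A  G  C  T  C  T  G
''  0  1  2  3  4  5  6  7
 A  1  0  1  2  3  4  5  6
 C  2  1  1  1  2  3  4  5
 T  3  2  2  2  1  2  3  4
 G  4  3  2  3  2  2  3  3
 G  5  4  3  3  3  3  3  3
 C  6  5  4  3  4  3  4  4
 T  7  6  5  4  3  4  3  4
 A  8  7  6  5  4  4  4  4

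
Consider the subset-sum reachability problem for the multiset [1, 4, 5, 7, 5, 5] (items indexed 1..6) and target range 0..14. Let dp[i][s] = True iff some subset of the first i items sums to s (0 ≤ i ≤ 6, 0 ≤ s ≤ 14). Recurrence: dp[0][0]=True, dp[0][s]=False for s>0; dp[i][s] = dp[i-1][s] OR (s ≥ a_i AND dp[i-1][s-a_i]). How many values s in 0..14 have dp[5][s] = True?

i\s   0   1   2   3   4   5   6   7   8   9  10  11  12  13  14
  0   T   F   F   F   F   F   F   F   F   F   F   F   F   F   F
  1   T   T   F   F   F   F   F   F   F   F   F   F   F   F   F
  2   T   T   F   F   T   T   F   F   F   F   F   F   F   F   F
  3   T   T   F   F   T   T   T   F   F   T   T   F   F   F   F
  4   T   T   F   F   T   T   T   T   T   T   T   T   T   T   F
  5   T   T   F   F   T   T   T   T   T   T   T   T   T   T   T
  6   T   T   F   F   T   T   T   T   T   T   T   T   T   T   T

13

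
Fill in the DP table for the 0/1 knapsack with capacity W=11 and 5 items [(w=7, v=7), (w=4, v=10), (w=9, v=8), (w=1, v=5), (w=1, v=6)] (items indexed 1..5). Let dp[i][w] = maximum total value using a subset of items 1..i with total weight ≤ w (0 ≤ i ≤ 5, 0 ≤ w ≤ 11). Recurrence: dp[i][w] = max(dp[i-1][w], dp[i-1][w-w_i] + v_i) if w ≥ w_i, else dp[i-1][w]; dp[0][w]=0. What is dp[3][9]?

i\w   0   1   2   3   4   5   6   7   8   9  10  11
  0   0   0   0   0   0   0   0   0   0   0   0   0
  1   0   0   0   0   0   0   0   7   7   7   7   7
  2   0   0   0   0  10  10  10  10  10  10  10  17
  3   0   0   0   0  10  10  10  10  10  10  10  17
  4   0   5   5   5  10  15  15  15  15  15  15  17
  5   0   6  11  11  11  16  21  21  21  21  21  21

10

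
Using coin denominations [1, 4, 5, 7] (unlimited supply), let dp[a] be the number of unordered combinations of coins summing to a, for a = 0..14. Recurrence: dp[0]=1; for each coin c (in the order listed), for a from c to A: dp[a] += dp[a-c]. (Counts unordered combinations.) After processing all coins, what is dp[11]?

8

after  coin     0     1     2     3     4     5     6     7     8     9    10    11    12    13    14
          1     1     1     1     1     1     1     1     1     1     1     1     1     1     1     1
          4     1     1     1     1     2     2     2     2     3     3     3     3     4     4     4
          5     1     1     1     1     2     3     3     3     4     5     6     6     7     8     9
          7     1     1     1     1     2     3     3     4     5     6     7     8    10    11    13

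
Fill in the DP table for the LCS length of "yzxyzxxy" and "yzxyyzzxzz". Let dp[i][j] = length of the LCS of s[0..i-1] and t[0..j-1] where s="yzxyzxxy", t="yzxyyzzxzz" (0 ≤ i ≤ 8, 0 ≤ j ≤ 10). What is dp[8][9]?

6

   ''  y  z  x  y  y  z  z  x  z  z
''  0  0  0  0  0  0  0  0  0  0  0
 y  0  1  1  1  1  1  1  1  1  1  1
 z  0  1  2  2  2  2  2  2  2  2  2
 x  0  1  2  3  3  3  3  3  3  3  3
 y  0  1  2  3  4  4  4  4  4  4  4
 z  0  1  2  3  4  4  5  5  5  5  5
 x  0  1  2  3  4  4  5  5  6  6  6
 x  0  1  2  3  4  4  5  5  6  6  6
 y  0  1  2  3  4  5  5  5  6  6  6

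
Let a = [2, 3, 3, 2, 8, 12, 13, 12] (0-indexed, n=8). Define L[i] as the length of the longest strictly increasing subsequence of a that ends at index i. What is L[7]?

   i    0    1    2    3    4    5    6    7
a[i]    2    3    3    2    8   12   13   12
L[i]    1    2    2    1    3    4    5    4

4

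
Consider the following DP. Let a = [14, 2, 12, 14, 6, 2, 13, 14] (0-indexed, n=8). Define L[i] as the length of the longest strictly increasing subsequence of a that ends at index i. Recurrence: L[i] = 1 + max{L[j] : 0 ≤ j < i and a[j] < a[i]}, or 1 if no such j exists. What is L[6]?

3

   i    0    1    2    3    4    5    6    7
a[i]   14    2   12   14    6    2   13   14
L[i]    1    1    2    3    2    1    3    4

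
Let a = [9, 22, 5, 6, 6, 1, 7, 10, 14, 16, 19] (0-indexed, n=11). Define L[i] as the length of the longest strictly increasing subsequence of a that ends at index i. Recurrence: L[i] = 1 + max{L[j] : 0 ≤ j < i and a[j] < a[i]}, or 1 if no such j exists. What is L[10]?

   i    0    1    2    3    4    5    6    7    8    9   10
a[i]    9   22    5    6    6    1    7   10   14   16   19
L[i]    1    2    1    2    2    1    3    4    5    6    7

7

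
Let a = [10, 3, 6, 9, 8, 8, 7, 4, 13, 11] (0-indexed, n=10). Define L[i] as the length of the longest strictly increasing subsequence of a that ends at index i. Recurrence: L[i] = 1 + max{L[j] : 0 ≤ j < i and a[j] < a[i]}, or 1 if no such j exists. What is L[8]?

4

   i    0    1    2    3    4    5    6    7    8    9
a[i]   10    3    6    9    8    8    7    4   13   11
L[i]    1    1    2    3    3    3    3    2    4    4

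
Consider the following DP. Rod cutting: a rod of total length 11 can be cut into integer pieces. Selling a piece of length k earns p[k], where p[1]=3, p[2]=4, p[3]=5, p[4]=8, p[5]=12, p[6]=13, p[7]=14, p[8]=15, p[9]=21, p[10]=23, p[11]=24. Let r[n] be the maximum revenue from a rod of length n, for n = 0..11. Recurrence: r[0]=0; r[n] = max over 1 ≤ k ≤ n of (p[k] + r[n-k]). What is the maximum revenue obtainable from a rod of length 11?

33

   n    0    1    2    3    4    5    6    7    8    9   10   11
r[n]    0    3    6    9   12   15   18   21   24   27   30   33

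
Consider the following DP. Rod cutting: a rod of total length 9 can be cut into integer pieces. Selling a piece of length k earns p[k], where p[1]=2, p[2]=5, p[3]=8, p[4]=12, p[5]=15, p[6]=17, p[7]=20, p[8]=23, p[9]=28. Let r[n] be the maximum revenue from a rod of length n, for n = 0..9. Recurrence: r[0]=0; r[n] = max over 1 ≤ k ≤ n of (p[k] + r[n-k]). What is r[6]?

17

   n    0    1    2    3    4    5    6    7    8    9
r[n]    0    2    5    8   12   15   17   20   24   28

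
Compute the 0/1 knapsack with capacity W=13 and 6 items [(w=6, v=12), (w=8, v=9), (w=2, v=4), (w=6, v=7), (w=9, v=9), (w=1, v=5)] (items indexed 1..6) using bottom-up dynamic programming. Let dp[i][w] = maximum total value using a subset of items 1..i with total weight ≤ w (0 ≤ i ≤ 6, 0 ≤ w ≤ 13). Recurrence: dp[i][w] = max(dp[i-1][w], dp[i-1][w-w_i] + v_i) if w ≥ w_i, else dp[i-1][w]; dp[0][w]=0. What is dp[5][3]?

4

i\w   0   1   2   3   4   5   6   7   8   9  10  11  12  13
  0   0   0   0   0   0   0   0   0   0   0   0   0   0   0
  1   0   0   0   0   0   0  12  12  12  12  12  12  12  12
  2   0   0   0   0   0   0  12  12  12  12  12  12  12  12
  3   0   0   4   4   4   4  12  12  16  16  16  16  16  16
  4   0   0   4   4   4   4  12  12  16  16  16  16  19  19
  5   0   0   4   4   4   4  12  12  16  16  16  16  19  19
  6   0   5   5   9   9   9  12  17  17  21  21  21  21  24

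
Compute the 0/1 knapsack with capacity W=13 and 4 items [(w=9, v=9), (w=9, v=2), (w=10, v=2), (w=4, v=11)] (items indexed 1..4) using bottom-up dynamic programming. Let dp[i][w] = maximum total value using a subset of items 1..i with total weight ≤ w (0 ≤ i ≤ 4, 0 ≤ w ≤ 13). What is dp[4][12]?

11

i\w   0   1   2   3   4   5   6   7   8   9  10  11  12  13
  0   0   0   0   0   0   0   0   0   0   0   0   0   0   0
  1   0   0   0   0   0   0   0   0   0   9   9   9   9   9
  2   0   0   0   0   0   0   0   0   0   9   9   9   9   9
  3   0   0   0   0   0   0   0   0   0   9   9   9   9   9
  4   0   0   0   0  11  11  11  11  11  11  11  11  11  20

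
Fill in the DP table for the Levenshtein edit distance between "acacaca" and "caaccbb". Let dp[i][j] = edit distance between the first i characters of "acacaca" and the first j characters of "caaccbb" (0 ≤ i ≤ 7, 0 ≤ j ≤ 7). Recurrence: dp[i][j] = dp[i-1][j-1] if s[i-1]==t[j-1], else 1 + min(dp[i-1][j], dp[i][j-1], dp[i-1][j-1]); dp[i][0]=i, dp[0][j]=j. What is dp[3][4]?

   ''  c  a  a  c  c  b  b
''  0  1  2  3  4  5  6  7
 a  1  1  1  2  3  4  5  6
 c  2  1  2  2  2  3  4  5
 a  3  2  1  2  3  3  4  5
 c  4  3  2  2  2  3  4  5
 a  5  4  3  2  3  3  4  5
 c  6  5  4  3  2  3  4  5
 a  7  6  5  4  3  3  4  5

3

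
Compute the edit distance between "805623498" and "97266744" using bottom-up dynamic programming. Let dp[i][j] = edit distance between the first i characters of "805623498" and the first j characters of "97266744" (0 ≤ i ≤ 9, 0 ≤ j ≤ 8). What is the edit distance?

   ''  9  7  2  6  6  7  4  4
''  0  1  2  3  4  5  6  7  8
 8  1  1  2  3  4  5  6  7  8
 0  2  2  2  3  4  5  6  7  8
 5  3  3  3  3  4  5  6  7  8
 6  4  4  4  4  3  4  5  6  7
 2  5  5  5  4  4  4  5  6  7
 3  6  6  6  5  5  5  5  6  7
 4  7  7  7  6  6  6  6  5  6
 9  8  7  8  7  7  7  7  6  6
 8  9  8  8  8  8  8  8  7  7

7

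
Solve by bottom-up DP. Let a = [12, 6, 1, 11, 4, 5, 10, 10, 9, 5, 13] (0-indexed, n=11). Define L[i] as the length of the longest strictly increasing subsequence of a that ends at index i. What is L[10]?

   i    0    1    2    3    4    5    6    7    8    9   10
a[i]   12    6    1   11    4    5   10   10    9    5   13
L[i]    1    1    1    2    2    3    4    4    4    3    5

5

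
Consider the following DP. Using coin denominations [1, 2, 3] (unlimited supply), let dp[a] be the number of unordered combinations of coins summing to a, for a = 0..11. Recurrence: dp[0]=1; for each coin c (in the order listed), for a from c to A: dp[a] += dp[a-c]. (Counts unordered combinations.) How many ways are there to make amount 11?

16

after  coin     0     1     2     3     4     5     6     7     8     9    10    11
          1     1     1     1     1     1     1     1     1     1     1     1     1
          2     1     1     2     2     3     3     4     4     5     5     6     6
          3     1     1     2     3     4     5     7     8    10    12    14    16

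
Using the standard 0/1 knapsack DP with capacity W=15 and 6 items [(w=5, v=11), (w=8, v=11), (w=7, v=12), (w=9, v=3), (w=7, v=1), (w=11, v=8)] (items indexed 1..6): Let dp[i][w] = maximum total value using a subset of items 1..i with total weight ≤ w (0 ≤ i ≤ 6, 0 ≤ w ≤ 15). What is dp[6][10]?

12

i\w   0   1   2   3   4   5   6   7   8   9  10  11  12  13  14  15
  0   0   0   0   0   0   0   0   0   0   0   0   0   0   0   0   0
  1   0   0   0   0   0  11  11  11  11  11  11  11  11  11  11  11
  2   0   0   0   0   0  11  11  11  11  11  11  11  11  22  22  22
  3   0   0   0   0   0  11  11  12  12  12  12  12  23  23  23  23
  4   0   0   0   0   0  11  11  12  12  12  12  12  23  23  23  23
  5   0   0   0   0   0  11  11  12  12  12  12  12  23  23  23  23
  6   0   0   0   0   0  11  11  12  12  12  12  12  23  23  23  23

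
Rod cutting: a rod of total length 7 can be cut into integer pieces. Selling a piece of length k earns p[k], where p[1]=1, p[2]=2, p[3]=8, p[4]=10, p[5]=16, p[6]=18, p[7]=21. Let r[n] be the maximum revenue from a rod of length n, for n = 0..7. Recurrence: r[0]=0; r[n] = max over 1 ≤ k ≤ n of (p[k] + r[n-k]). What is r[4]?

   n    0    1    2    3    4    5    6    7
r[n]    0    1    2    8   10   16   18   21

10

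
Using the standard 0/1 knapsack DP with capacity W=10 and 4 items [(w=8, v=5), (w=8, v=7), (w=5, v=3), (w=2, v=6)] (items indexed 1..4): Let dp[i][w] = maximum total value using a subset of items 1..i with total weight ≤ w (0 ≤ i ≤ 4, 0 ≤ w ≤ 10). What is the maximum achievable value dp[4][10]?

i\w   0   1   2   3   4   5   6   7   8   9  10
  0   0   0   0   0   0   0   0   0   0   0   0
  1   0   0   0   0   0   0   0   0   5   5   5
  2   0   0   0   0   0   0   0   0   7   7   7
  3   0   0   0   0   0   3   3   3   7   7   7
  4   0   0   6   6   6   6   6   9   9   9  13

13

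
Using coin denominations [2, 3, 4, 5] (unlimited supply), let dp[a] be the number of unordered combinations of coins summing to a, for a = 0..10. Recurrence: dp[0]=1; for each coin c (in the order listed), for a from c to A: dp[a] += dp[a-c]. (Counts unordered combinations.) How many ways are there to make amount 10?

7

after  coin     0     1     2     3     4     5     6     7     8     9    10
          2     1     0     1     0     1     0     1     0     1     0     1
          3     1     0     1     1     1     1     2     1     2     2     2
          4     1     0     1     1     2     1     3     2     4     3     5
          5     1     0     1     1     2     2     3     3     5     5     7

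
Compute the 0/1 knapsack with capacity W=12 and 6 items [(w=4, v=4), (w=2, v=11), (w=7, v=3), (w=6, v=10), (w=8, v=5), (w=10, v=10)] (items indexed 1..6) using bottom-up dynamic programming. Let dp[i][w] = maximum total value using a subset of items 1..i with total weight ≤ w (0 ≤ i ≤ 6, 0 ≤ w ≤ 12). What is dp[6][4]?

11

i\w   0   1   2   3   4   5   6   7   8   9  10  11  12
  0   0   0   0   0   0   0   0   0   0   0   0   0   0
  1   0   0   0   0   4   4   4   4   4   4   4   4   4
  2   0   0  11  11  11  11  15  15  15  15  15  15  15
  3   0   0  11  11  11  11  15  15  15  15  15  15  15
  4   0   0  11  11  11  11  15  15  21  21  21  21  25
  5   0   0  11  11  11  11  15  15  21  21  21  21  25
  6   0   0  11  11  11  11  15  15  21  21  21  21  25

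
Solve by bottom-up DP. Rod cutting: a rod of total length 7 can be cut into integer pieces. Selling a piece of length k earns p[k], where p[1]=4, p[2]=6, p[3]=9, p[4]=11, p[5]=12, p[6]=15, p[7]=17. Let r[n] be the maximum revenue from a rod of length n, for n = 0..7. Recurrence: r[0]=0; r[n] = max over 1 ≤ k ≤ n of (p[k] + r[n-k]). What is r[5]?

20

   n    0    1    2    3    4    5    6    7
r[n]    0    4    8   12   16   20   24   28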